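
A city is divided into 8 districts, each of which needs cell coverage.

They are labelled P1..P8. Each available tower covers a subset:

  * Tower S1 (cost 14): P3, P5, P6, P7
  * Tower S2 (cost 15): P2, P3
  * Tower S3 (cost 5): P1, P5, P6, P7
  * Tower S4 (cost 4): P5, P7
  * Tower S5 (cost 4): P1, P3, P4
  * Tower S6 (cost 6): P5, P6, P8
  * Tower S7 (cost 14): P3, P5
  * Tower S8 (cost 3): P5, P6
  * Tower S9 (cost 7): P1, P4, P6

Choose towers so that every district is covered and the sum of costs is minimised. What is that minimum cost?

S2, S4, S5, S6 together cover every district (S2 ∪ S4 ∪ S5 ∪ S6 = {P1, P2, P3, P4, P5, P6, P7, P8}); total cost 15 + 4 + 4 + 6 = 29.
The greedy pick S3, S5, S6, S2 costs 30; no covering selection beats 29.

29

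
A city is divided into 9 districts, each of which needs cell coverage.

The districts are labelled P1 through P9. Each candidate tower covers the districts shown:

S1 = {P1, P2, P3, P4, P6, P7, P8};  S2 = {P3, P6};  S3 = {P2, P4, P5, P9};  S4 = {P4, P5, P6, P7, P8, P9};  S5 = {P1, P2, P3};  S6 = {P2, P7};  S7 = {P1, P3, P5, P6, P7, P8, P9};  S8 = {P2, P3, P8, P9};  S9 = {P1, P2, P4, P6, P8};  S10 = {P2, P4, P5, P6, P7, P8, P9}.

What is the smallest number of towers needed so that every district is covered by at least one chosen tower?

Take {S3, S7}. Their union is {P1, P2, P3, P4, P5, P6, P7, P8, P9}, which is all 9 districts.
No single tower has all 9 districts (the largest, S1, has 7), so 2 is optimal.

2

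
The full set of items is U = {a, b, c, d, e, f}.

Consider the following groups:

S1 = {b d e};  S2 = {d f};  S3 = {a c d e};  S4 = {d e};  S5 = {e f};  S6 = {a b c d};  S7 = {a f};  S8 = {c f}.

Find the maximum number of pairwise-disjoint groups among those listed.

2

S4, S8 are pairwise disjoint (S4={d,e}; S8={c,f}).
Every remaining group overlaps one of these, and no 3 of the listed groups are pairwise disjoint, so 2 is the maximum.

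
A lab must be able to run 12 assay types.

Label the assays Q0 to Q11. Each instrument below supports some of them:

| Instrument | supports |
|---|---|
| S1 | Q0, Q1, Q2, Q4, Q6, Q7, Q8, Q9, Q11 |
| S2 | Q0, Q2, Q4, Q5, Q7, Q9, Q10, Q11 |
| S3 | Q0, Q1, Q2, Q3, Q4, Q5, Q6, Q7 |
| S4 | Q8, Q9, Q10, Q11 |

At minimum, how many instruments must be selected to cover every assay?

Take {S3, S4}. Their union is {Q0, Q1, Q2, Q3, Q4, Q5, Q6, Q7, Q8, Q9, Q10, Q11}, which is all 12 assays.
No single instrument has all 12 assays (the largest, S1, has 9), so 2 is optimal.

2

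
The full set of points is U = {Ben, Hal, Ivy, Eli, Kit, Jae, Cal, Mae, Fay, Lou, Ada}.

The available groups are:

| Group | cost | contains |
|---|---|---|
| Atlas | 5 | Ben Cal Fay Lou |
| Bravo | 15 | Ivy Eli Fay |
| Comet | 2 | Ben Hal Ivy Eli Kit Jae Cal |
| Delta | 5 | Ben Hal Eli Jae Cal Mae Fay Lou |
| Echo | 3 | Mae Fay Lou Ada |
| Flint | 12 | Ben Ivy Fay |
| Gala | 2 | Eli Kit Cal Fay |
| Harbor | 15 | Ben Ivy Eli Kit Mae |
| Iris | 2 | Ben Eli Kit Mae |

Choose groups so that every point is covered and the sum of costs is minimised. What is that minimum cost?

Comet, Echo together cover every point (Comet ∪ Echo = {Ben, Hal, Ivy, Eli, Kit, Jae, Cal, Mae, Fay, Lou, Ada}); total cost 2 + 3 = 5.
No covering selection has total cost below 5.

5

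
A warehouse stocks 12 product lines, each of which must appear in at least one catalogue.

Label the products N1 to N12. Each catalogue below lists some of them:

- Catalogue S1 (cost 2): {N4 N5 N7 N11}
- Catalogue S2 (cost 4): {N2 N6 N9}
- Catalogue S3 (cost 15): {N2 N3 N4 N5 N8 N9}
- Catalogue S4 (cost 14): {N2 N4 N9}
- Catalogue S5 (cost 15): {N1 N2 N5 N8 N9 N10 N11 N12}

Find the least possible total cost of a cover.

36

S1, S2, S3, S5 together cover every product (S1 ∪ S2 ∪ S3 ∪ S5 = {N1, N2, N3, N4, N5, N6, N7, N8, N9, N10, N11, N12}); total cost 2 + 4 + 15 + 15 = 36.
No covering selection has total cost below 36.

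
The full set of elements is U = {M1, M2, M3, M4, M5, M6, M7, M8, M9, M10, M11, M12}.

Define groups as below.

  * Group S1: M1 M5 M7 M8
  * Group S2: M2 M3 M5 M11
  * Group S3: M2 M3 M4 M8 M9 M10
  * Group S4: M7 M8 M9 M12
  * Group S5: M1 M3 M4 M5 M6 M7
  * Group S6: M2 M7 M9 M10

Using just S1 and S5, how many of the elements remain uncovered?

5

Union of S1, S5 = {M1, M3, M4, M5, M6, M7, M8}.
Not covered: M2, M9, M10, M11, M12 — 5 elements.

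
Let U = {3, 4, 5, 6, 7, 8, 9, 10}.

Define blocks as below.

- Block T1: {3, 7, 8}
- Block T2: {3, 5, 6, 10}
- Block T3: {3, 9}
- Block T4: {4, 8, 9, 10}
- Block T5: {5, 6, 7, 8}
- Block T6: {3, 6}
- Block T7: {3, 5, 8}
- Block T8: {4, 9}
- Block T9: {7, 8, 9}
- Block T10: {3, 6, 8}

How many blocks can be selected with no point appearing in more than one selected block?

2

T1, T8 are pairwise disjoint (T1={3,7,8}; T8={4,9}).
Every remaining block overlaps one of these, and no 3 of the listed blocks are pairwise disjoint, so 2 is the maximum.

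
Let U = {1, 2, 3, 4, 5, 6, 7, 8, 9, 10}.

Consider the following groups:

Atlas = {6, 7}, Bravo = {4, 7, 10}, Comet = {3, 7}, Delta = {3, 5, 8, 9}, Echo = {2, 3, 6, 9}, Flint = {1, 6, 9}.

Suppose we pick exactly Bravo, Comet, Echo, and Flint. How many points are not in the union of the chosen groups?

2

Union of Bravo, Comet, Echo, Flint = {1, 2, 3, 4, 6, 7, 9, 10}.
Not covered: 5, 8 — 2 points.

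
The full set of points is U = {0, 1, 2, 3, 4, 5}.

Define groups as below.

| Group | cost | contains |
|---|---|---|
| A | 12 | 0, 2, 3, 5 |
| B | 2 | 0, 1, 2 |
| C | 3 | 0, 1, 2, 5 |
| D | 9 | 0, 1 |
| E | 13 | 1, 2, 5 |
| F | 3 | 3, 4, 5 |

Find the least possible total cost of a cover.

B, F together cover every point (B ∪ F = {0, 1, 2, 3, 4, 5}); total cost 2 + 3 = 5.
No covering selection has total cost below 5.

5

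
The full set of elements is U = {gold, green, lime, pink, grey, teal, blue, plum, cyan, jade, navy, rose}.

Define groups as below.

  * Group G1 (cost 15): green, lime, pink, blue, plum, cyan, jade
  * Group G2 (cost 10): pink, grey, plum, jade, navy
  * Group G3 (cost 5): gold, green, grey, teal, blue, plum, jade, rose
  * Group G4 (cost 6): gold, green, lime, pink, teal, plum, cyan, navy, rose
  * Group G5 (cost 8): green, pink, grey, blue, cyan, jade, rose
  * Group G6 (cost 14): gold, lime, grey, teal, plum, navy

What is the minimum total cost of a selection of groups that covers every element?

G3, G4 together cover every element (G3 ∪ G4 = {gold, green, lime, pink, grey, teal, blue, plum, cyan, jade, navy, rose}); total cost 5 + 6 = 11.
No covering selection has total cost below 11.

11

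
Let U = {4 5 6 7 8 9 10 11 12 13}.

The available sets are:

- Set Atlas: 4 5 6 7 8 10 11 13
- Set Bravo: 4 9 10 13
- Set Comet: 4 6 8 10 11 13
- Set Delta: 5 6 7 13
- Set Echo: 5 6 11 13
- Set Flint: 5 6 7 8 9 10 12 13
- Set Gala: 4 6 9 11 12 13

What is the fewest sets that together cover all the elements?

2

Atlas and Flint cover everything between them: the union {4, 5, 6, 7, 8, 9, 10, 11, 12, 13} is all of U.
No single set has all 10 elements (the largest, Atlas, has 8), so 2 is optimal.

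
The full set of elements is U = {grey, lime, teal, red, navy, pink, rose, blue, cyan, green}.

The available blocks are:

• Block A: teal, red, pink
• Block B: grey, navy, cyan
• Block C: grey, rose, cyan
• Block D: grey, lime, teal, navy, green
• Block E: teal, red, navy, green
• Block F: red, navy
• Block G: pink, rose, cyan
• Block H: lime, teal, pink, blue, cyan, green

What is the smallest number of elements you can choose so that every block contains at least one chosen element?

The 3 elements {grey, red, pink} hit every block.
No choice of 2 elements meets every block, so 3 is the minimum.

3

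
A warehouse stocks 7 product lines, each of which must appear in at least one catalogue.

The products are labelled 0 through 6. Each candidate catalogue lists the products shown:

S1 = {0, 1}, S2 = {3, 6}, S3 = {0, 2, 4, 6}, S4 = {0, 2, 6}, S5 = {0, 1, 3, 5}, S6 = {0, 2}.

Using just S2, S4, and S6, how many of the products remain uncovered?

Union of S2, S4, S6 = {0, 2, 3, 6}.
Not covered: 1, 4, 5 — 3 products.

3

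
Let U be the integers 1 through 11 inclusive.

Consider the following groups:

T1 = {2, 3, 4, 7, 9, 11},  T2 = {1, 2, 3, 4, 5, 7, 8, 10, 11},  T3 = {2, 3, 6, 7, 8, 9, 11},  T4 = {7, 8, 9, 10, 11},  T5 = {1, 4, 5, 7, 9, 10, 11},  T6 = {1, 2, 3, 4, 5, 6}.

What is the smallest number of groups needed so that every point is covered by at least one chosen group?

2

T3 and T5 together: T3 ∪ T5 = {1, 2, 3, 4, 5, 6, 7, 8, 9, 10, 11} — every point is covered.
No single group has all 11 points (the largest, T2, has 9), so 2 is optimal.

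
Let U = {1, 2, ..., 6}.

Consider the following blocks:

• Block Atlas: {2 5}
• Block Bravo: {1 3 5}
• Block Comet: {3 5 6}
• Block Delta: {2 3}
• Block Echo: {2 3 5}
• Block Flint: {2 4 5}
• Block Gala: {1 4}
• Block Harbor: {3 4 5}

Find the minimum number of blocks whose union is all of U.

3

Bravo and Comet and Flint together: Bravo ∪ Comet ∪ Flint = {1, 2, 3, 4, 5, 6} — every element is covered.
Only Comet contains 6, so Comet is forced; the remaining 3 elements need at least 2 more blocks (each remaining block adds at most 2) — so at least 3 blocks are needed, and 3 is optimal.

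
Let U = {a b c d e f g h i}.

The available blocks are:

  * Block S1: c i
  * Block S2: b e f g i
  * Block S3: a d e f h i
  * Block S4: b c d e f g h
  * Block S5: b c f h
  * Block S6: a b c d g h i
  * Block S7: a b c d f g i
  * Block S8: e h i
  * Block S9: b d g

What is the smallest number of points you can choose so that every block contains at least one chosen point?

T = {b, i} meets every block (each contains at least one member of T), and |T| = 2.
The blocks S8, S9 are pairwise disjoint, so any hitting set needs a separate point for each — at least 2. Hence 2 is optimal.

2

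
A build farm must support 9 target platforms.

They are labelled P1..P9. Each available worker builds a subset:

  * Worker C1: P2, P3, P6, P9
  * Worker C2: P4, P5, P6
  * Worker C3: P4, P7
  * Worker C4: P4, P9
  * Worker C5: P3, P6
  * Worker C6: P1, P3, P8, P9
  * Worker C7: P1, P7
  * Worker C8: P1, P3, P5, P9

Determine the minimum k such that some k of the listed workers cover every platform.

C1 and C2 and C6 and C7 together: C1 ∪ C2 ∪ C6 ∪ C7 = {P1, P2, P3, P4, P5, P6, P7, P8, P9} — every platform is covered.
Only C1 contains P2, so C1 is forced; the remaining 5 platforms need at least 3 more workers (each remaining worker adds at most 2) — so at least 4 workers are needed, and 4 is optimal.

4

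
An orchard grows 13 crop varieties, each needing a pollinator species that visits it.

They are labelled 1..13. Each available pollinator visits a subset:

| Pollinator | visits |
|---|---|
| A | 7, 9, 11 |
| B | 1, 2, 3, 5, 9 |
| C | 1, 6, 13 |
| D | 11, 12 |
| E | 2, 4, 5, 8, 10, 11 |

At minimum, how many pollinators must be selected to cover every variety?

5

A and B and C and D and E together: A ∪ B ∪ C ∪ D ∪ E = {1, 2, 3, 4, 5, 6, 7, 8, 9, 10, 11, 12, 13} — every variety is covered.
No 4 of the 5 pollinators cover everything (all 5 combinations miss at least one variety), so 5 is optimal.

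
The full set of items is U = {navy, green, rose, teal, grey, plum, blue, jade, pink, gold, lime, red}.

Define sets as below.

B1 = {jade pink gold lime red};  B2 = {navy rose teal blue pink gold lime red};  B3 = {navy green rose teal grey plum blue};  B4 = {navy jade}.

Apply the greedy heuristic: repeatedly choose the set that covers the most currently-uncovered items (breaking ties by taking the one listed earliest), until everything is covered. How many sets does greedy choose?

3

Greedy: pick B2 (covers 8 new) → pick B3 (covers 3 new) → pick B1 (covers 1 new). Total picks: 3.
(The true minimum cover uses only 2 sets, so greedy is not optimal here.)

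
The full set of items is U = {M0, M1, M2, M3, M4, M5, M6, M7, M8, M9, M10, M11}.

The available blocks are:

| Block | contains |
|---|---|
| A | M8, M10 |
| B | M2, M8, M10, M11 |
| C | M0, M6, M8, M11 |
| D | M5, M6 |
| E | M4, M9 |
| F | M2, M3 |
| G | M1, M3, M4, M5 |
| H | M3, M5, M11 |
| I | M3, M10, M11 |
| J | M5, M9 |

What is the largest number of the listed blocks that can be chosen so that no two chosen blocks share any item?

A, D, E, F are pairwise disjoint (A={M8,M10}; D={M5,M6}; E={M4,M9}; F={M2,M3}).
Every remaining block overlaps one of these, and no 5 of the listed blocks are pairwise disjoint, so 4 is the maximum.

4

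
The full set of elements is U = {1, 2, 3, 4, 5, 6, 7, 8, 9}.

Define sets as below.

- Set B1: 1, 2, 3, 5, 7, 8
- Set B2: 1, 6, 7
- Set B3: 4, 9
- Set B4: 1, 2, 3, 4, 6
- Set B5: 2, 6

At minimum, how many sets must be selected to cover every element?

Take {B1, B2, B3}. Their union is {1, 2, 3, 4, 5, 6, 7, 8, 9}, which is all 9 elements.
Only B1 contains 5, so B1 is forced; the remaining 3 elements need at least 2 more sets (each remaining set adds at most 2) — so at least 3 sets are needed, and 3 is optimal.

3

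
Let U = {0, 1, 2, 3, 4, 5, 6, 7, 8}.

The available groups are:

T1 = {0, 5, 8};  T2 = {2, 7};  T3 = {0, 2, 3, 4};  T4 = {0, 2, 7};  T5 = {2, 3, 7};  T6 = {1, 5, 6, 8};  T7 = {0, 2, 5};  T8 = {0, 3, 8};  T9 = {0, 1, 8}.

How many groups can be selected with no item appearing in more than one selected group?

2

T1, T2 are pairwise disjoint (T1={0,5,8}; T2={2,7}).
Every remaining group overlaps one of these, and no 3 of the listed groups are pairwise disjoint, so 2 is the maximum.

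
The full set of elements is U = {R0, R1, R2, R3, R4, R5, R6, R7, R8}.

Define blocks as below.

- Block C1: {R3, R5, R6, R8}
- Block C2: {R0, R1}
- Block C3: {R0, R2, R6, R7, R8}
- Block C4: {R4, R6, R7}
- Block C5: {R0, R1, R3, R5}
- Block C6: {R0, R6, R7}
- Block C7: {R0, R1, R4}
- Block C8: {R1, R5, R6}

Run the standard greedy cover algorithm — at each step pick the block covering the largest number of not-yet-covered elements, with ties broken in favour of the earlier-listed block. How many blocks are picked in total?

3

Greedy: pick C3 (covers 5 new) → pick C5 (covers 3 new) → pick C4 (covers 1 new). Total picks: 3.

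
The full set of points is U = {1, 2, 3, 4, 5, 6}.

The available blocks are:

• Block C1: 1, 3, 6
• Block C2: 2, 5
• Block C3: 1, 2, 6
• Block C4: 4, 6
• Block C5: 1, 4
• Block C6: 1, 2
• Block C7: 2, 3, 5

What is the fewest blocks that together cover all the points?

3

Take {C4, C5, C7}. Their union is {1, 2, 3, 4, 5, 6}, which is all 6 points.
No 2 of the 7 blocks cover everything (all 21 combinations miss at least one point), so 3 is optimal.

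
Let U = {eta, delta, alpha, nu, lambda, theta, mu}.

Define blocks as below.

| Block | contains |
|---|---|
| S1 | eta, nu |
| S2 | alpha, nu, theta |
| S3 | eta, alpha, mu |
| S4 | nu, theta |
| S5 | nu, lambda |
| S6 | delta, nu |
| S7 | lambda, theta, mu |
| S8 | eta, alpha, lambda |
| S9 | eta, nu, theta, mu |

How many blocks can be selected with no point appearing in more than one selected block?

2

S6, S7 are pairwise disjoint (S6={delta,nu}; S7={lambda,theta,mu}).
Every remaining block overlaps one of these, and no 3 of the listed blocks are pairwise disjoint, so 2 is the maximum.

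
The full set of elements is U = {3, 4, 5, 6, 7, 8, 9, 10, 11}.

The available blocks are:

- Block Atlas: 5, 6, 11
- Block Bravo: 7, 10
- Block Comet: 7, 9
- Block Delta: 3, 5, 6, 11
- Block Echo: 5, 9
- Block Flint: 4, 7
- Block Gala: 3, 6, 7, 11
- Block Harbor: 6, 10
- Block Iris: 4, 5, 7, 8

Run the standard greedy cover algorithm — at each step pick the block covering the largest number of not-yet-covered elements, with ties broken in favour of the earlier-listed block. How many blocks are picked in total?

4

Greedy: pick Delta (covers 4 new) → pick Iris (covers 3 new) → pick Bravo (covers 1 new) → pick Comet (covers 1 new). Total picks: 4.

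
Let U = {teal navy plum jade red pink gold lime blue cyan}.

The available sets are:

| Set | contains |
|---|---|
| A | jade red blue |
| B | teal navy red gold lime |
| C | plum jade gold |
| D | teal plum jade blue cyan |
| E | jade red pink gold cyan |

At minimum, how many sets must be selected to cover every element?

Take {B, D, E}. Their union is {teal, navy, plum, jade, red, pink, gold, lime, blue, cyan}, which is all 10 elements.
Only B contains navy, so B is forced; the remaining 5 elements need at least 2 more sets (each remaining set adds at most 4) — so at least 3 sets are needed, and 3 is optimal.

3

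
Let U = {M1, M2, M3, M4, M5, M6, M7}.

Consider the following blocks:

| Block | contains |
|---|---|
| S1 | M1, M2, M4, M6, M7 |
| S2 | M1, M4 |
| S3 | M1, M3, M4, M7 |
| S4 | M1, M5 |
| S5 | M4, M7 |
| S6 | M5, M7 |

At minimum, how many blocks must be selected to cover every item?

3

Take {S1, S3, S4}. Their union is {M1, M2, M3, M4, M5, M6, M7}, which is all 7 items.
Only S1 contains M2, so S1 is forced; the remaining 2 items need at least 2 more blocks (each remaining block adds at most 1) — so at least 3 blocks are needed, and 3 is optimal.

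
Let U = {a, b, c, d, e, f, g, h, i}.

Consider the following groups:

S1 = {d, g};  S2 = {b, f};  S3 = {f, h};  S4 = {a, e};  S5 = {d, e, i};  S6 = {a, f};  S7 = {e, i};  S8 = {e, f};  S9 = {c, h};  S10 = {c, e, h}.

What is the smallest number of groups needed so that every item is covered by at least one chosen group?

S1 and S2 and S5 and S6 and S10 together: S1 ∪ S2 ∪ S5 ∪ S6 ∪ S10 = {a, b, c, d, e, f, g, h, i} — every item is covered.
No 4 of the 10 groups cover everything (all 210 combinations miss at least one item), so 5 is optimal.

5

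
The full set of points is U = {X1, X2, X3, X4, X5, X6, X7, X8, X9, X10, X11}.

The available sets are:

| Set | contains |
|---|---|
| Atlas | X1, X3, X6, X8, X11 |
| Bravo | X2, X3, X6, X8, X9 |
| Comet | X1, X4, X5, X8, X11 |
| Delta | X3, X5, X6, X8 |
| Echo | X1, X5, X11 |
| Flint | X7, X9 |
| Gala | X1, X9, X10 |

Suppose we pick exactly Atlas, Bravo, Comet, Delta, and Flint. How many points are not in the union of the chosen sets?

1

Union of Atlas, Bravo, Comet, Delta, Flint = {X1, X2, X3, X4, X5, X6, X7, X8, X9, X11}.
Not covered: X10 — 1 point.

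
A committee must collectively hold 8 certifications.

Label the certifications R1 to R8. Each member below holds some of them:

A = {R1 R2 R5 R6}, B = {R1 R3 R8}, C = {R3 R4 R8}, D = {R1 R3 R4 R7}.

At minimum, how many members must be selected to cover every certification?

Take {A, C, D}. Their union is {R1, R2, R3, R4, R5, R6, R7, R8}, which is all 8 certifications.
Only A contains R2, so A is forced; the remaining 4 certifications need at least 2 more members (each remaining member adds at most 3) — so at least 3 members are needed, and 3 is optimal.

3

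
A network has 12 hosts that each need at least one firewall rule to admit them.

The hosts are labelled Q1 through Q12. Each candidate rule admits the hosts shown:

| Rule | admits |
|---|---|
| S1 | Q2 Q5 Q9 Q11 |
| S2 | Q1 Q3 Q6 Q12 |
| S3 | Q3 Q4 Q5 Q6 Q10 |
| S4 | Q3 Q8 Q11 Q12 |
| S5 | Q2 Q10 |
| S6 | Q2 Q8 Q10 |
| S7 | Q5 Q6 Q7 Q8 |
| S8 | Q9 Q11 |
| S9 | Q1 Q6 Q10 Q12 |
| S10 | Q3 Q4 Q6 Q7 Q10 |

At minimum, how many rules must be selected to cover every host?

S1 and S2 and S4 and S10 together: S1 ∪ S2 ∪ S4 ∪ S10 = {Q1, Q2, Q3, Q4, Q5, Q6, Q7, Q8, Q9, Q10, Q11, Q12} — every host is covered.
No 3 of the 10 rules cover everything (all 120 combinations miss at least one host), so 4 is optimal.

4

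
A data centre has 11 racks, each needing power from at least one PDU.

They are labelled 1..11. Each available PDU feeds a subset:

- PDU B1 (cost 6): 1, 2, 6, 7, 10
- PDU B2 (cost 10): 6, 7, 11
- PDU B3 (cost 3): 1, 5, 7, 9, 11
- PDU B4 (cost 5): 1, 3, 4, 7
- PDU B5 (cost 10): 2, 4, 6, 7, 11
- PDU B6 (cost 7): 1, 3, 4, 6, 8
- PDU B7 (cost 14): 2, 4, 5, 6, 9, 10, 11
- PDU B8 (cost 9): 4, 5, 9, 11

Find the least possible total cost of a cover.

16

B1, B3, B6 together cover every rack (B1 ∪ B3 ∪ B6 = {1, 2, 3, 4, 5, 6, 7, 8, 9, 10, 11}); total cost 6 + 3 + 7 = 16.
No covering selection has total cost below 16.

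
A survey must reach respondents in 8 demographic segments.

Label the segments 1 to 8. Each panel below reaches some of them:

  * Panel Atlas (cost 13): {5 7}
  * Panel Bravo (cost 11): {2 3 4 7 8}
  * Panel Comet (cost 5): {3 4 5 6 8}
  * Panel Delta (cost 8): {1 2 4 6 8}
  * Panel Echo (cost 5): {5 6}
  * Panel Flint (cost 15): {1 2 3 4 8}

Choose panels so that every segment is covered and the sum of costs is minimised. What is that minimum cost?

24

Bravo, Delta, Echo together cover every segment (Bravo ∪ Delta ∪ Echo = {1, 2, 3, 4, 5, 6, 7, 8}); total cost 11 + 8 + 5 = 24.
No covering selection has total cost below 24.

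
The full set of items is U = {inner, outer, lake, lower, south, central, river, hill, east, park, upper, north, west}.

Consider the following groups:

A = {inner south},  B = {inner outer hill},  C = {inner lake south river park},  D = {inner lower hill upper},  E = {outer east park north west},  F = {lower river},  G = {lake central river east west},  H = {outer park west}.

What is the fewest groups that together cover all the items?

4

C and D and E and G together: C ∪ D ∪ E ∪ G = {inner, outer, lake, lower, south, central, river, hill, east, park, upper, north, west} — every item is covered.
No 3 of the 8 groups cover everything (all 56 combinations miss at least one item), so 4 is optimal.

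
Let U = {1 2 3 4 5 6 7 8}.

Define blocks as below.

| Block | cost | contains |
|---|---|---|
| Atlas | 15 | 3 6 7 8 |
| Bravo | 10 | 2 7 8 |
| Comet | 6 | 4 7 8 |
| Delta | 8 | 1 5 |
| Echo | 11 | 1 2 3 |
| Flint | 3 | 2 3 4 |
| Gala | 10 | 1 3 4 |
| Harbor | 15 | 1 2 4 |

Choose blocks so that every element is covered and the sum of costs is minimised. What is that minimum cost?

26

Atlas, Delta, Flint together cover every element (Atlas ∪ Delta ∪ Flint = {1, 2, 3, 4, 5, 6, 7, 8}); total cost 15 + 8 + 3 = 26.
The greedy pick Flint, Comet, Delta, Atlas costs 32; no covering selection beats 26.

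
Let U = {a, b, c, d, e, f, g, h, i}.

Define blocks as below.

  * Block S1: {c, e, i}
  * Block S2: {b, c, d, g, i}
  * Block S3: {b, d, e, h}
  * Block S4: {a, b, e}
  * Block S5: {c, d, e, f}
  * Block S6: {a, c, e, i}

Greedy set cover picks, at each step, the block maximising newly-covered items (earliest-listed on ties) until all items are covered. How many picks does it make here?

4

Greedy: pick S2 (covers 5 new) → pick S3 (covers 2 new) → pick S4 (covers 1 new) → pick S5 (covers 1 new). Total picks: 4.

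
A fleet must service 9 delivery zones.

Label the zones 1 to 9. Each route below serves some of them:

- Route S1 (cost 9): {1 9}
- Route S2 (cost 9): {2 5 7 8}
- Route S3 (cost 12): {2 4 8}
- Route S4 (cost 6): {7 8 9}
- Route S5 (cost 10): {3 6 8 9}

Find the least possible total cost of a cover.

40

S1, S2, S3, S5 together cover every zone (S1 ∪ S2 ∪ S3 ∪ S5 = {1, 2, 3, 4, 5, 6, 7, 8, 9}); total cost 9 + 9 + 12 + 10 = 40.
The greedy pick S4, S2, S5, S1, S3 costs 46; no covering selection beats 40.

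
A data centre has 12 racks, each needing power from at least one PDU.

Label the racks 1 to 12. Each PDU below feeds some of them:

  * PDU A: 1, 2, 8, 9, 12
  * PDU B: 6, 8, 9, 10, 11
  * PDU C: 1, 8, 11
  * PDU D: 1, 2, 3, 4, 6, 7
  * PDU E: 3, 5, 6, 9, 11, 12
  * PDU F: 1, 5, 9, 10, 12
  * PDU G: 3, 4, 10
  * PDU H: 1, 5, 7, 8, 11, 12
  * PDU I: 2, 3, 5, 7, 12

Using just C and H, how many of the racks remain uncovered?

Union of C, H = {1, 5, 7, 8, 11, 12}.
Not covered: 2, 3, 4, 6, 9, 10 — 6 racks.

6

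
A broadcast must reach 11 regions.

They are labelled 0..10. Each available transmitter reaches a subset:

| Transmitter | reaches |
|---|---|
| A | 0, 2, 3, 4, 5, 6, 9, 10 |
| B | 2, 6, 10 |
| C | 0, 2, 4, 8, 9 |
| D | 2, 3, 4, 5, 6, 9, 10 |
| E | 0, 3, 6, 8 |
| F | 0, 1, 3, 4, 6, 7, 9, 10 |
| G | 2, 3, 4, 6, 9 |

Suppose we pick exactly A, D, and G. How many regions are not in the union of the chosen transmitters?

3

Union of A, D, G = {0, 2, 3, 4, 5, 6, 9, 10}.
Not covered: 1, 7, 8 — 3 regions.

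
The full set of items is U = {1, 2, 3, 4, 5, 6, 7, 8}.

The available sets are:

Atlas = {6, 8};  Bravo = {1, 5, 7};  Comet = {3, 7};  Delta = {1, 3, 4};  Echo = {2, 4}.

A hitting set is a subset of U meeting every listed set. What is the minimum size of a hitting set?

The 3 items {4, 6, 7} hit every set.
The sets Atlas, Bravo, Echo are pairwise disjoint, so any hitting set needs a separate item for each — at least 3. Hence 3 is optimal.

3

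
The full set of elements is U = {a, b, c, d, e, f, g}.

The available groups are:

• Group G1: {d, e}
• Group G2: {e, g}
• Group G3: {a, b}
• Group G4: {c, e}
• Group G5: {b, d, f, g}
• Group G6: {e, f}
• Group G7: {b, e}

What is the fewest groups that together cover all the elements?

G3, G4, and G5 cover everything between them: the union {a, b, c, d, e, f, g} is all of U.
Only G3 contains a, so G3 is forced; the remaining 5 elements need at least 2 more groups (each remaining group adds at most 3) — so at least 3 groups are needed, and 3 is optimal.

3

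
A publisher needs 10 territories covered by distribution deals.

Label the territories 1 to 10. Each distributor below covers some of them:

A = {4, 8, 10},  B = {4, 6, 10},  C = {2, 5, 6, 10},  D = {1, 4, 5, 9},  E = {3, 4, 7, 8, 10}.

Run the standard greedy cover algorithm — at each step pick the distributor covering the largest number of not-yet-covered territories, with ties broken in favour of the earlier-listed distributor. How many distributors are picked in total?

Greedy: pick E (covers 5 new) → pick C (covers 3 new) → pick D (covers 2 new). Total picks: 3.

3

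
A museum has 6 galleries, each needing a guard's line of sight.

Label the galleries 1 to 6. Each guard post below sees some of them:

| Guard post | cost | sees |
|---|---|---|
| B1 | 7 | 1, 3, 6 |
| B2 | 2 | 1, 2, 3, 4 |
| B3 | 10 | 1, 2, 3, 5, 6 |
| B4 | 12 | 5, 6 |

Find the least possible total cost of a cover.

12

B2, B3 together cover every gallery (B2 ∪ B3 = {1, 2, 3, 4, 5, 6}); total cost 2 + 10 = 12.
No covering selection has total cost below 12.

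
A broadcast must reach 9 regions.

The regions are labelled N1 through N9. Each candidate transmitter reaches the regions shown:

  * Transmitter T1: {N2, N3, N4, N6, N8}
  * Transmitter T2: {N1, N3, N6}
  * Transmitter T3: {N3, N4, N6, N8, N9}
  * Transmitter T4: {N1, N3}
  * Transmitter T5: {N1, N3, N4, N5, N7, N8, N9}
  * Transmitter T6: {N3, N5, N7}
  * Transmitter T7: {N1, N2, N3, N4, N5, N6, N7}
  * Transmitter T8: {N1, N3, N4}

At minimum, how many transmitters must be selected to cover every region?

T1 and T5 together: T1 ∪ T5 = {N1, N2, N3, N4, N5, N6, N7, N8, N9} — every region is covered.
No single transmitter has all 9 regions (the largest, T5, has 7), so 2 is optimal.

2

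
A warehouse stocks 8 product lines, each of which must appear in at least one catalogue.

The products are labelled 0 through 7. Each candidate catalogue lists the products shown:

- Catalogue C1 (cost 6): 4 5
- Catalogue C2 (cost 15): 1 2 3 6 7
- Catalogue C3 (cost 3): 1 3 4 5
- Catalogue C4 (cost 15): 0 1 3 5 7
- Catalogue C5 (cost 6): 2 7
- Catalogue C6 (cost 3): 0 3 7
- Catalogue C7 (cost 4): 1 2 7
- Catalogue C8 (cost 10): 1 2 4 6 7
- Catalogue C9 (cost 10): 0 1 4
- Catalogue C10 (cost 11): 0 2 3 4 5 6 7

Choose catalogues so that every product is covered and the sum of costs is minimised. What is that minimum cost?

14

C3, C10 together cover every product (C3 ∪ C10 = {0, 1, 2, 3, 4, 5, 6, 7}); total cost 3 + 11 = 14.
The greedy pick C3, C6, C7, C8 costs 20; no covering selection beats 14.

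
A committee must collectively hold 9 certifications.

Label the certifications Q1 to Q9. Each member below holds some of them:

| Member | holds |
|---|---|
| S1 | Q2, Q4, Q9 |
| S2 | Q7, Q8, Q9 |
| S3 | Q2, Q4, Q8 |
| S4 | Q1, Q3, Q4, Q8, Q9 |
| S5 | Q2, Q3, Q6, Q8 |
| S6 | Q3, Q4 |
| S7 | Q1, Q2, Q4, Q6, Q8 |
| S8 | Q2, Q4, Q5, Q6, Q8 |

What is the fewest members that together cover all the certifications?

3

S2 and S4 and S8 together: S2 ∪ S4 ∪ S8 = {Q1, Q2, Q3, Q4, Q5, Q6, Q7, Q8, Q9} — every certification is covered.
Only S8 contains Q5, so S8 is forced; the remaining 4 certifications need at least 2 more members (each remaining member adds at most 3) — so at least 3 members are needed, and 3 is optimal.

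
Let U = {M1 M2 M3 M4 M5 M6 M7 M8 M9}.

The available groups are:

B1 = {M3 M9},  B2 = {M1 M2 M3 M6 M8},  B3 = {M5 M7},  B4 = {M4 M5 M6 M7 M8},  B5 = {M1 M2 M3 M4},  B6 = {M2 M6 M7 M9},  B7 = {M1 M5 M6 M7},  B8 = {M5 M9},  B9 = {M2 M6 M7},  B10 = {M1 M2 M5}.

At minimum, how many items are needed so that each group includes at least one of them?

3

H = {M2, M7, M9} meets every group (each contains at least one member of H), and |H| = 3.
No choice of 2 items meets every group, so 3 is the minimum.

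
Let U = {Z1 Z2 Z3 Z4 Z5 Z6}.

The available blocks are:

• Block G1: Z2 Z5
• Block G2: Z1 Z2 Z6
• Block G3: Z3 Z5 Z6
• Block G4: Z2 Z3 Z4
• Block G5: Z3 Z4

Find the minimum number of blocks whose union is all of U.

3

G1, G2, and G5 cover everything between them: the union {Z1, Z2, Z3, Z4, Z5, Z6} is all of U.
Only G2 contains Z1, so G2 is forced; the remaining 3 elements need at least 2 more blocks (each remaining block adds at most 2) — so at least 3 blocks are needed, and 3 is optimal.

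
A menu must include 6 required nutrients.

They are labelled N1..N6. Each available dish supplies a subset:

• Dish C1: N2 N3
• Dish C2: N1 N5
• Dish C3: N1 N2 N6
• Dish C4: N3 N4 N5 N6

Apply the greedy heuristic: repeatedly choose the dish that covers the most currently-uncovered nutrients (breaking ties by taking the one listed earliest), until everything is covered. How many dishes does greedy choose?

2

Greedy: pick C4 (covers 4 new) → pick C3 (covers 2 new). Total picks: 2.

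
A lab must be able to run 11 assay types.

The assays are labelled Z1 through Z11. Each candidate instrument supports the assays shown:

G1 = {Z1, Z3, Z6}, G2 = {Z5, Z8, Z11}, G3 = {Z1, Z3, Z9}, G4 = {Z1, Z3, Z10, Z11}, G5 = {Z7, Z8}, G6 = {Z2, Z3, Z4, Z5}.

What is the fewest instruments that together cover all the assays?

5

Take {G1, G3, G4, G5, G6}. Their union is {Z1, Z2, Z3, Z4, Z5, Z6, Z7, Z8, Z9, Z10, Z11}, which is all 11 assays.
No 4 of the 6 instruments cover everything (all 15 combinations miss at least one assay), so 5 is optimal.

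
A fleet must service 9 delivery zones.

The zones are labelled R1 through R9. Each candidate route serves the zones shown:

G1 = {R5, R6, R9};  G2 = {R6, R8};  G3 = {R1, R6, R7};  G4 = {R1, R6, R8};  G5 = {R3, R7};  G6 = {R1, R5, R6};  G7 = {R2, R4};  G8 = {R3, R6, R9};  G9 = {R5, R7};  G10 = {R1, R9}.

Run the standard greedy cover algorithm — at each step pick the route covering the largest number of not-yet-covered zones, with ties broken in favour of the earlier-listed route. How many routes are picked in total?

Greedy: pick G1 (covers 3 new) → pick G3 (covers 2 new) → pick G7 (covers 2 new) → pick G2 (covers 1 new) → pick G5 (covers 1 new). Total picks: 5.
(The true minimum cover uses only 4 routes, so greedy is not optimal here.)

5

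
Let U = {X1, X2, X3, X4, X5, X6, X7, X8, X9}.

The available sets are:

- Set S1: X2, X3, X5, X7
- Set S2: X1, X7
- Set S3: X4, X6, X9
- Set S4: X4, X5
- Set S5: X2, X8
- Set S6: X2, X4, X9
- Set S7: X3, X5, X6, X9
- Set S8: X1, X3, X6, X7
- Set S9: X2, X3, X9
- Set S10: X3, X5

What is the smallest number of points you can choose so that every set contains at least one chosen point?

The 4 points {X1, X2, X5, X9} hit every set.
The sets S2, S3, S5, S10 are pairwise disjoint, so any hitting set needs a separate point for each — at least 4. Hence 4 is optimal.

4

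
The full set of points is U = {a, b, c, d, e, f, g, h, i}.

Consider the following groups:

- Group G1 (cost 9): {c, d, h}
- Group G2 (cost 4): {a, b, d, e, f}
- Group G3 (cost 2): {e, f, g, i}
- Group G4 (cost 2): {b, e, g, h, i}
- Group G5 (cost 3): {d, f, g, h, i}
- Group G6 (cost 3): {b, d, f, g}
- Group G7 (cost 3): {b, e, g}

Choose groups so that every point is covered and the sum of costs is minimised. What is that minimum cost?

G1, G2, G4 together cover every point (G1 ∪ G2 ∪ G4 = {a, b, c, d, e, f, g, h, i}); total cost 9 + 4 + 2 = 15.
No covering selection has total cost below 15.

15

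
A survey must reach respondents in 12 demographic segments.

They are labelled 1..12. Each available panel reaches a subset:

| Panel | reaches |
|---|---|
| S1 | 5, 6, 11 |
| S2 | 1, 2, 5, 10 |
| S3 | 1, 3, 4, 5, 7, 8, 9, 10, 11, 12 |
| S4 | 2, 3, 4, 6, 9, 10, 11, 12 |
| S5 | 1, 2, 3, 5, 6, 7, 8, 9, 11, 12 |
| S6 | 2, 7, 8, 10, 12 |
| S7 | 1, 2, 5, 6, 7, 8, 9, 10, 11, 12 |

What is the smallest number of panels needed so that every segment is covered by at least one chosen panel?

Take {S3, S7}. Their union is {1, 2, 3, 4, 5, 6, 7, 8, 9, 10, 11, 12}, which is all 12 segments.
No single panel has all 12 segments (the largest, S3, has 10), so 2 is optimal.

2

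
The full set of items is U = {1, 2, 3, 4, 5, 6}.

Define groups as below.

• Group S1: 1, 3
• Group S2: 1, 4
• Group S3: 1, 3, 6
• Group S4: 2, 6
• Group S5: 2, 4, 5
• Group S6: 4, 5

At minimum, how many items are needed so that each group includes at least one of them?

H = {1, 2, 5} meets every group (each contains at least one member of H), and |H| = 3.
The groups S1, S4, S6 are pairwise disjoint, so any hitting set needs a separate item for each — at least 3. Hence 3 is optimal.

3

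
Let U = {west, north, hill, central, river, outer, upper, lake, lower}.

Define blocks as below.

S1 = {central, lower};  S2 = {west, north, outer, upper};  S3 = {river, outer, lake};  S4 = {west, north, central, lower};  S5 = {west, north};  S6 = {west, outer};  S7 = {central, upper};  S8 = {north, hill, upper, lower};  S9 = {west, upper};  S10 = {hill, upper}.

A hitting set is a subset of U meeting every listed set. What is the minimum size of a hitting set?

4

H = {west, hill, central, river} meets every block (each contains at least one member of H), and |H| = 4.
The blocks S1, S3, S5, S10 are pairwise disjoint, so any hitting set needs a separate point for each — at least 4. Hence 4 is optimal.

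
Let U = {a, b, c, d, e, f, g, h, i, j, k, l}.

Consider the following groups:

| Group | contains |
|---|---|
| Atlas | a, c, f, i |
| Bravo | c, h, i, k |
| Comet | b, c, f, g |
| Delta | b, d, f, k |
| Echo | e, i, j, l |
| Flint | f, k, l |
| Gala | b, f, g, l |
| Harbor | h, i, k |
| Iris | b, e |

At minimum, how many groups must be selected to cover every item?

Take {Atlas, Bravo, Comet, Delta, Echo}. Their union is {a, b, c, d, e, f, g, h, i, j, k, l}, which is all 12 items.
No 4 of the 9 groups cover everything (all 126 combinations miss at least one item), so 5 is optimal.

5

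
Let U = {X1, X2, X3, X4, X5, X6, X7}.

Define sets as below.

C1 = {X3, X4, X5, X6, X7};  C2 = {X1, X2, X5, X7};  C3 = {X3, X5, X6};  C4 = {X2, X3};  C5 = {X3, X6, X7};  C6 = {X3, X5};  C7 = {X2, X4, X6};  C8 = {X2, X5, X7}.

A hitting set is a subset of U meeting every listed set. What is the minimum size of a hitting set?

H = {X2, X3} meets every set (each contains at least one member of H), and |H| = 2.
The sets C6, C7 are pairwise disjoint, so any hitting set needs a separate point for each — at least 2. Hence 2 is optimal.

2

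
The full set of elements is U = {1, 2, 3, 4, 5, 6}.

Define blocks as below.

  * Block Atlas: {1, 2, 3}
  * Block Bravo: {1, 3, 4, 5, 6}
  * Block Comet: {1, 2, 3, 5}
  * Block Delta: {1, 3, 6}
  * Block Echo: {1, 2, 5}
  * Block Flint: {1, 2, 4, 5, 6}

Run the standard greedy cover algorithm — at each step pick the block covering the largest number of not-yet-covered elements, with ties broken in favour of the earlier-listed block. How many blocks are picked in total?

Greedy: pick Bravo (covers 5 new) → pick Atlas (covers 1 new). Total picks: 2.

2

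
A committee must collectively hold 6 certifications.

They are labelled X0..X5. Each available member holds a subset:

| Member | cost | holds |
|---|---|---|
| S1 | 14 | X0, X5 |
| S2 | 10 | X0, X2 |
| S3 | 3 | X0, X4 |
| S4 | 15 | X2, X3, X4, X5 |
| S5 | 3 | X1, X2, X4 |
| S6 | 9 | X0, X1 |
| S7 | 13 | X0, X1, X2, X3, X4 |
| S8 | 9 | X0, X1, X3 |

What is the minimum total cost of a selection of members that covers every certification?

S3, S4, S5 together cover every certification (S3 ∪ S4 ∪ S5 = {X0, X1, X2, X3, X4, X5}); total cost 3 + 15 + 3 = 21.
No covering selection has total cost below 21.

21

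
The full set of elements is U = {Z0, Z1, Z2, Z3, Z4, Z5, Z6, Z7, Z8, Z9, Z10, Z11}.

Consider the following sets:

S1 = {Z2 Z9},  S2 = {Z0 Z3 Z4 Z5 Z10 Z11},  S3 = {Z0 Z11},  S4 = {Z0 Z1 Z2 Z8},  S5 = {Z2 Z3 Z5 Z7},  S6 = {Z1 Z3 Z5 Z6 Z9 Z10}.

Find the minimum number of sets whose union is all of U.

4

Take {S2, S4, S5, S6}. Their union is {Z0, Z1, Z2, Z3, Z4, Z5, Z6, Z7, Z8, Z9, Z10, Z11}, which is all 12 elements.
No 3 of the 6 sets cover everything (all 20 combinations miss at least one element), so 4 is optimal.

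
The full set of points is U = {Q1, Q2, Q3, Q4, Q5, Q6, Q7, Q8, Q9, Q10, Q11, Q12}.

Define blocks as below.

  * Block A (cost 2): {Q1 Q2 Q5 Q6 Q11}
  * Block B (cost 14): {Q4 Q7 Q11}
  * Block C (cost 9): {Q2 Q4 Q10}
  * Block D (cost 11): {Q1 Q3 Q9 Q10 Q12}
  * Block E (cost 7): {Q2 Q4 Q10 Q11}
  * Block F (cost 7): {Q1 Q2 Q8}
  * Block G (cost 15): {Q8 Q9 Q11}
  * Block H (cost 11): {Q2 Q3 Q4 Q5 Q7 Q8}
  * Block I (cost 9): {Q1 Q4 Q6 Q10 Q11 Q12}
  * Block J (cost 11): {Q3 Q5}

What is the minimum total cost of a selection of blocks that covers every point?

24

A, D, H together cover every point (A ∪ D ∪ H = {Q1, Q2, Q3, Q4, Q5, Q6, Q7, Q8, Q9, Q10, Q11, Q12}); total cost 2 + 11 + 11 = 24.
No covering selection has total cost below 24.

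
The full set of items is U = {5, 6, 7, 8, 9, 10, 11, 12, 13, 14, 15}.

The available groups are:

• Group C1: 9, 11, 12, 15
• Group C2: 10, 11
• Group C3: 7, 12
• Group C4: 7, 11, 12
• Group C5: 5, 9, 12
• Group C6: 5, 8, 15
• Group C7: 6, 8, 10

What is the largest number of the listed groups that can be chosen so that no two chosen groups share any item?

C2, C3, C6 are pairwise disjoint (C2={10,11}; C3={7,12}; C6={5,8,15}).
Every remaining group overlaps one of these, and no 4 of the listed groups are pairwise disjoint, so 3 is the maximum.

3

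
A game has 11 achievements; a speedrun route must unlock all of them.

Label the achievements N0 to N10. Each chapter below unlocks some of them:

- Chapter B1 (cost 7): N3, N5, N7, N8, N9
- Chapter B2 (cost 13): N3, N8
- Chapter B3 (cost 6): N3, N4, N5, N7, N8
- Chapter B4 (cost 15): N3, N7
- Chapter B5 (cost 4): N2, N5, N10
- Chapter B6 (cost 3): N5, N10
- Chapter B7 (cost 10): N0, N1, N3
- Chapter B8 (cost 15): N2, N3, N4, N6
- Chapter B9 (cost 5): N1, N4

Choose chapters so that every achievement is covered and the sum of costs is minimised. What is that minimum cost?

B1, B6, B7, B8 together cover every achievement (B1 ∪ B6 ∪ B7 ∪ B8 = {N0, N1, N2, N3, N4, N5, N6, N7, N8, N9, N10}); total cost 7 + 3 + 10 + 15 = 35.
The greedy pick B3, B5, B7, B1, B8 costs 42; no covering selection beats 35.

35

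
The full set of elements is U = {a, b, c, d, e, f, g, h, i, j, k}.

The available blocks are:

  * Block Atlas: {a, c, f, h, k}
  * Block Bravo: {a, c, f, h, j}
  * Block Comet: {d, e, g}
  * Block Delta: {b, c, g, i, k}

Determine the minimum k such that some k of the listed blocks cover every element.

3

Take {Bravo, Comet, Delta}. Their union is {a, b, c, d, e, f, g, h, i, j, k}, which is all 11 elements.
Each block has at most 5 elements, and 2·5 = 10 < 11 — so at least 3 blocks are needed, and 3 is optimal.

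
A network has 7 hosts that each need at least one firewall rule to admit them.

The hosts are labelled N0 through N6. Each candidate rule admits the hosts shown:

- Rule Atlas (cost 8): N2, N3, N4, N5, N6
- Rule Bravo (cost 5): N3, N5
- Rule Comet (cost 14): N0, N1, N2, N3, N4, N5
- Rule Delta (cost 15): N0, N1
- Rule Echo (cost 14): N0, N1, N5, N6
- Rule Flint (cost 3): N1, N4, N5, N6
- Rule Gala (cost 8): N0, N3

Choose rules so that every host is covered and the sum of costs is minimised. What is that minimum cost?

17

Comet, Flint together cover every host (Comet ∪ Flint = {N0, N1, N2, N3, N4, N5, N6}); total cost 14 + 3 = 17.
The greedy pick Flint, Atlas, Gala costs 19; no covering selection beats 17.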